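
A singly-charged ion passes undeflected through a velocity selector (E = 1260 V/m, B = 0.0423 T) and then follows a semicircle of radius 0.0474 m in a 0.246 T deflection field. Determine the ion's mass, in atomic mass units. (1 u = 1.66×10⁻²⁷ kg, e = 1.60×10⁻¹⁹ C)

m ≈ 37.7 u

v = E/B₁ = 2.98×10^4 m/s.
From r = mv/(qB₂), m = qB₂r/v = (1×1.60×10^-19)(0.246)(0.0474) / (2.98×10^4) = 6.26×10^-26 kg.
In atomic mass units: m = 6.26×10^-26 / 1.66×10^-27 = 37.7 u.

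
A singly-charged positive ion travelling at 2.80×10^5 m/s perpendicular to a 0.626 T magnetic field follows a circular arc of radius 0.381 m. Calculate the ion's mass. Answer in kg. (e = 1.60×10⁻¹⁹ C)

qvB = mv²/r ⇒ m = qBr/v.
m = (1×1.60×10^-19)(0.626)(0.381) / (2.80×10^5) = 1.36×10^-25 kg.

m ≈ 1.36×10^-25 kg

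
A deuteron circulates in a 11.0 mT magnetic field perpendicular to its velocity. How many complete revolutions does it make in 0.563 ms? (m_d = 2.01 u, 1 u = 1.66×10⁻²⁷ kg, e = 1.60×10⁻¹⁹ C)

N = 47

T = 2πm/(qB) = 2π(3.3366×10^-27) / [(1×1.60×10^-19)(0.0110)] = 1.1912×10^-5 s.
N = t/T = 5.63×10^-4 / 1.1912×10^-5 ≈ 47.26, so 47 complete revolutions.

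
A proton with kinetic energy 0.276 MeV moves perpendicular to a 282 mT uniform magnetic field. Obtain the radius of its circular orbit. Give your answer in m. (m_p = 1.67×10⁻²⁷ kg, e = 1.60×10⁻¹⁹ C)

r ≈ 0.269 m

Convert the energy: K = 0.276 MeV = 4.42×10^-14 J.
v = √(2K/m) = √(2·4.42×10^-14/1.67×10^-27) = 7.27×10^6 m/s.
r = mv/(qB) = (1.67×10^-27)(7.27×10^6) / [(1×1.60×10^-19)(0.282)] = 0.269 m.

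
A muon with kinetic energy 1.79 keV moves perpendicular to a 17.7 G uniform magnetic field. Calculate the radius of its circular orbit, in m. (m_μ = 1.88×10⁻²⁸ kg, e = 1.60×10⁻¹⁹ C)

Convert the energy: K = 1.79 keV = 2.86×10^-16 J.
v = √(2K/m) = √(2·2.86×10^-16/1.88×10^-28) = 1.75×10^6 m/s.
r = mv/(qB) = (1.88×10^-28)(1.75×10^6) / [(1×1.60×10^-19)(1.77×10^-3)] = 1.16 m.

r ≈ 1.16 m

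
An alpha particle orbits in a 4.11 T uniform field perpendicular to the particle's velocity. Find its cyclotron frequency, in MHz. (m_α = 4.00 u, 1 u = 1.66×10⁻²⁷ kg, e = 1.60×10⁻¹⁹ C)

f ≈ 31.5 MHz

f = qB/(2πm) = (2×1.60×10^-19)(4.11) / [2π(6.64×10^-27)] = 3.15×10^7 Hz.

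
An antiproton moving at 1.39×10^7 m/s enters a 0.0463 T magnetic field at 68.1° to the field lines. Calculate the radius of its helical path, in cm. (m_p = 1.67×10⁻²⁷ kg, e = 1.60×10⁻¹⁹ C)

r ≈ 291 cm

Only the perpendicular component v⊥ = v sin68.1° = 1.29×10^7 m/s is bent by the field.
r = m v⊥ /(qB) = (1.67×10^-27)(1.29×10^7) / [(1×1.60×10^-19)(0.0463)] = 2.91 m.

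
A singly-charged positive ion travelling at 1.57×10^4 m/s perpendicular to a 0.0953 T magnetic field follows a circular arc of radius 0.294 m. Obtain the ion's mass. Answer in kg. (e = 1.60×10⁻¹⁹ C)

qvB = mv²/r ⇒ m = qBr/v.
m = (1×1.60×10^-19)(0.0953)(0.294) / (1.57×10^4) = 2.86×10^-25 kg.

m ≈ 2.86×10^-25 kg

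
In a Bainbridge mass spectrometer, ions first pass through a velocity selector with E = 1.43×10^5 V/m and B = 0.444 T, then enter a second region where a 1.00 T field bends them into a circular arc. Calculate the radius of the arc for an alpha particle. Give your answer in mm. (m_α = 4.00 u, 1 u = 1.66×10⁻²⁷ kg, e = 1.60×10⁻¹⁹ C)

The selector passes v = E/B = 1.43×10^5/0.444 = 3.22×10^5 m/s.
In the deflection region, r = mv/(qB₂) = (6.64×10^-27)(3.22×10^5) / [(2×1.60×10^-19)(1.00)] = 6.68×10^-3 m.

r ≈ 6.68 mm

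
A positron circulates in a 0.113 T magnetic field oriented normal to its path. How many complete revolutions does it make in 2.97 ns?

N = 9

T = 2πm/(qB) = 2π(9.11×10^-31) / [(1×1.60×10^-19)(0.113)] = 3.1659×10^-10 s.
N = t/T = 2.97×10^-9 / 3.1659×10^-10 ≈ 9.38, so 9 complete revolutions.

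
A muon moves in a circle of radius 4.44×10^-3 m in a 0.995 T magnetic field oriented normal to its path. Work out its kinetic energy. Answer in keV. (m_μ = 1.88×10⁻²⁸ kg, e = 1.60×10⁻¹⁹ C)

K ≈ 8.31 keV

v = qBr/m = (1×1.60×10^-19)(0.995)(4.44×10^-3) / (1.88×10^-28) = 3.76×10^6 m/s.
K = ½mv² = 0.5·(1.88×10^-28)·(3.76×10^6)² = 1.33×10^-15 J = 8.31 keV.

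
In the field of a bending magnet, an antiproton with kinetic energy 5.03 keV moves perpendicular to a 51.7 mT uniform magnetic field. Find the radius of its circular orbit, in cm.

r ≈ 19.8 cm

Convert the energy: K = 5.03 keV = 8.05×10^-16 J.
v = √(2K/m) = √(2·8.05×10^-16/1.67×10^-27) = 9.82×10^5 m/s.
r = mv/(qB) = (1.67×10^-27)(9.82×10^5) / [(1×1.60×10^-19)(0.0517)] = 0.198 m.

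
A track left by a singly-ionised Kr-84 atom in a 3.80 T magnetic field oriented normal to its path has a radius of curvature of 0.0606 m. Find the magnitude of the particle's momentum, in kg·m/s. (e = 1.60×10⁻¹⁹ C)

Since qvB = mv²/r, the momentum p = mv = qBr.
p = (1×1.60×10^-19)(3.80)(0.0606) = 3.68×10^-20 kg·m/s.

p ≈ 3.68×10^-20 kg·m/s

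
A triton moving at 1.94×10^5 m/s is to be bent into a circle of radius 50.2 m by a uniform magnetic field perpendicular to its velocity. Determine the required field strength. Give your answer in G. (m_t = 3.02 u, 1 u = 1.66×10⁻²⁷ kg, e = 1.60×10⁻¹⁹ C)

qvB = mv²/r gives B = mv/(qr).
B = (5.01×10^-27)(1.94×10^5) / [(1×1.60×10^-19)(50.2)] = 1.21×10^-4 T.

B ≈ 1.21 G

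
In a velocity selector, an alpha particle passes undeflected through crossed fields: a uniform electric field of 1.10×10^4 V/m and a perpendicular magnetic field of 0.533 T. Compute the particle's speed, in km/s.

For zero net force, qE = qvB, so v = E/B.
v = (1.10×10^4) / (0.533) = 2.06×10^4 m/s.

v ≈ 20.6 km/s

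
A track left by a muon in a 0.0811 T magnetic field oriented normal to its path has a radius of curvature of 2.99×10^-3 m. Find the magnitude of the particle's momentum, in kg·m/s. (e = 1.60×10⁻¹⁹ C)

Since qvB = mv²/r, the momentum p = mv = qBr.
p = (1×1.60×10^-19)(0.0811)(2.99×10^-3) = 3.88×10^-23 kg·m/s.

p ≈ 3.88×10^-23 kg·m/s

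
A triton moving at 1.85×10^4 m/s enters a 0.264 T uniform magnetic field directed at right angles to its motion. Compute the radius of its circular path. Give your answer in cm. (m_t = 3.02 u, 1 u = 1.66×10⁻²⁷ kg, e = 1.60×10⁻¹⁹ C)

The magnetic force provides the centripetal force: qvB = mv²/r, so r = mv/(qB).
r = (5.01×10^-27 kg)(1.85×10^4 m/s) / [(1×1.60×10^-19 C)(0.264 T)] = 2.20×10^-3 m.

r ≈ 0.220 cm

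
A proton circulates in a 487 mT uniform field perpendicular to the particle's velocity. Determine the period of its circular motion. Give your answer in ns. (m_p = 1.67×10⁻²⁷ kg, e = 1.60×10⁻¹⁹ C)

T ≈ 135 ns

The cyclotron period is independent of speed: T = 2πm/(qB).
T = 2π(1.67×10^-27) / [(1×1.60×10^-19)(0.487)] = 1.35×10^-7 s.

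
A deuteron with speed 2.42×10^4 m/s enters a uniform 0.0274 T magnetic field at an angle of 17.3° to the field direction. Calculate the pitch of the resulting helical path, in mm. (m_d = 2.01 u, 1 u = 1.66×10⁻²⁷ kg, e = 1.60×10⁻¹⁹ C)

pitch ≈ 110 mm

The velocity component along B is v∥ = v cos17.3° = 2.31×10^4 m/s.
The cyclotron period T = 2πm/(qB) = 4.78×10^-6 s is set by m, q, B alone.
Pitch = v∥·T = (2.31×10^4)(4.78×10^-6) = 0.110 m.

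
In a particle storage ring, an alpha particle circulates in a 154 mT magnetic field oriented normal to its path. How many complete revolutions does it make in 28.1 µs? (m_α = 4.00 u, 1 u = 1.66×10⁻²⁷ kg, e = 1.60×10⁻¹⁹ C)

T = 2πm/(qB) = 2π(6.64×10^-27) / [(2×1.60×10^-19)(0.154)] = 8.4660×10^-7 s.
N = t/T = 2.81×10^-5 / 8.4660×10^-7 ≈ 33.19, so 33 complete revolutions.

N = 33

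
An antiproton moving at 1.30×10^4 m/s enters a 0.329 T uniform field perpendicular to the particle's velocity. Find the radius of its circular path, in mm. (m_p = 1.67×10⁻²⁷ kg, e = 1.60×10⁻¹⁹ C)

The magnetic force provides the centripetal force: qvB = mv²/r, so r = mv/(qB).
r = (1.67×10^-27 kg)(1.30×10^4 m/s) / [(1×1.60×10^-19 C)(0.329 T)] = 4.12×10^-4 m.

r ≈ 0.412 mm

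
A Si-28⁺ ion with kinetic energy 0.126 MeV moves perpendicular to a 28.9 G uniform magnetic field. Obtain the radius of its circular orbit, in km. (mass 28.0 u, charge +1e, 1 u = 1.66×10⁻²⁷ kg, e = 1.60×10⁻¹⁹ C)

Convert the energy: K = 0.126 MeV = 2.02×10^-14 J.
v = √(2K/m) = √(2·2.02×10^-14/4.65×10^-26) = 9.31×10^5 m/s.
r = mv/(qB) = (4.65×10^-26)(9.31×10^5) / [(1×1.60×10^-19)(2.89×10^-3)] = 93.6 m.

r ≈ 0.0936 km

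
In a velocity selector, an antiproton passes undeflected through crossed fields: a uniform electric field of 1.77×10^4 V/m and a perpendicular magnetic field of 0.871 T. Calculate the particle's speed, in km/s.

v ≈ 20.3 km/s

For zero net force, qE = qvB, so v = E/B.
v = (1.77×10^4) / (0.871) = 2.03×10^4 m/s.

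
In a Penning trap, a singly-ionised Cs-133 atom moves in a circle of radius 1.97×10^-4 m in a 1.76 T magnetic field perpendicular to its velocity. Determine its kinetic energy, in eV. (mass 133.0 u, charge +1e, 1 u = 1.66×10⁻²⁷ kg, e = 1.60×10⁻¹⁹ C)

K ≈ 0.0436 eV

v = qBr/m = (1×1.60×10^-19)(1.76)(1.97×10^-4) / (2.21×10^-25) = 251 m/s.
K = ½mv² = 0.5·(2.21×10^-25)·(251)² = 6.97×10^-21 J = 0.0436 eV.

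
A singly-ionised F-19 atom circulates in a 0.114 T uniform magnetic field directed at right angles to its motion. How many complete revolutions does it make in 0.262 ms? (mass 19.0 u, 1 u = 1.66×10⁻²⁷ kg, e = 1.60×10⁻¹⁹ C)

N = 24

T = 2πm/(qB) = 2π(3.154×10^-26) / [(1×1.60×10^-19)(0.114)] = 1.0865×10^-5 s.
N = t/T = 2.62×10^-4 / 1.0865×10^-5 ≈ 24.11, so 24 complete revolutions.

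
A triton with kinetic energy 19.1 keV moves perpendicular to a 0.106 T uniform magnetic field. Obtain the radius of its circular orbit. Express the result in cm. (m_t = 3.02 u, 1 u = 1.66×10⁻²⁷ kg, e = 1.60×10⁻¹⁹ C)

r ≈ 32.6 cm

Convert the energy: K = 19.1 keV = 3.06×10^-15 J.
v = √(2K/m) = √(2·3.06×10^-15/5.01×10^-27) = 1.10×10^6 m/s.
r = mv/(qB) = (5.01×10^-27)(1.10×10^6) / [(1×1.60×10^-19)(0.106)] = 0.326 m.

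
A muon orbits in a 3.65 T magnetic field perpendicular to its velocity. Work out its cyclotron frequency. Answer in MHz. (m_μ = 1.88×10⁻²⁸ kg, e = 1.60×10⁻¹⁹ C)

f ≈ 494 MHz

f = qB/(2πm) = (1×1.60×10^-19)(3.65) / [2π(1.88×10^-28)] = 4.94×10^8 Hz.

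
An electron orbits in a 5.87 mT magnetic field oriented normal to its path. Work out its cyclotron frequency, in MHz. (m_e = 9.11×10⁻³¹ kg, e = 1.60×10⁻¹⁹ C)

f ≈ 164 MHz

f = qB/(2πm) = (1×1.60×10^-19)(5.87×10^-3) / [2π(9.11×10^-31)] = 1.64×10^8 Hz.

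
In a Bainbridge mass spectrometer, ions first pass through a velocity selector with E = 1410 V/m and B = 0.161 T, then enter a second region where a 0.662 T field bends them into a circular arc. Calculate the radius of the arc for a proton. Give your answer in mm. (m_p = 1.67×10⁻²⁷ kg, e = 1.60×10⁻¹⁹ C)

r ≈ 0.138 mm

The selector passes v = E/B = 1410/0.161 = 8760 m/s.
In the deflection region, r = mv/(qB₂) = (1.67×10^-27)(8760) / [(1×1.60×10^-19)(0.662)] = 1.38×10^-4 m.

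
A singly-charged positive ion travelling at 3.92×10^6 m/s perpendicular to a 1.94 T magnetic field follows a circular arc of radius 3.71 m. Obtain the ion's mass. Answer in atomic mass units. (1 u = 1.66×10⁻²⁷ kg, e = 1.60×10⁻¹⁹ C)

qvB = mv²/r ⇒ m = qBr/v.
m = (1×1.60×10^-19)(1.94)(3.71) / (3.92×10^6) = 2.94×10^-25 kg = 177 u.

m ≈ 177 u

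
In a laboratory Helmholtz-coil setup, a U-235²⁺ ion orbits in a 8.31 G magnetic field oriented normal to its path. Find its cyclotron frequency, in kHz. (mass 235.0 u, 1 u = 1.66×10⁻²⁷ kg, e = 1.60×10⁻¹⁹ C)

f = qB/(2πm) = (2×1.60×10^-19)(8.31×10^-4) / [2π(3.90×10^-25)] = 108 Hz.

f ≈ 0.108 kHz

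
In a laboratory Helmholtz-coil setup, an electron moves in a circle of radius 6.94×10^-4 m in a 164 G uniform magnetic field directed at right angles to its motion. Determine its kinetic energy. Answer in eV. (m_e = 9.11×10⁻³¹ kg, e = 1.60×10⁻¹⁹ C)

v = qBr/m = (1×1.60×10^-19)(0.0164)(6.94×10^-4) / (9.11×10^-31) = 2.00×10^6 m/s.
K = ½mv² = 0.5·(9.11×10^-31)·(2.00×10^6)² = 1.82×10^-18 J = 11.4 eV.

K ≈ 11.4 eV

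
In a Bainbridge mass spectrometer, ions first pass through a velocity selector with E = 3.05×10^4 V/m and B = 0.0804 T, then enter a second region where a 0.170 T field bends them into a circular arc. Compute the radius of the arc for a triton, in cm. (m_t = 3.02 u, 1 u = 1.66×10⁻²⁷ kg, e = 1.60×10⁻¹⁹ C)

The selector passes v = E/B = 3.05×10^4/0.0804 = 3.79×10^5 m/s.
In the deflection region, r = mv/(qB₂) = (5.01×10^-27)(3.79×10^5) / [(1×1.60×10^-19)(0.170)] = 0.0699 m.

r ≈ 6.99 cm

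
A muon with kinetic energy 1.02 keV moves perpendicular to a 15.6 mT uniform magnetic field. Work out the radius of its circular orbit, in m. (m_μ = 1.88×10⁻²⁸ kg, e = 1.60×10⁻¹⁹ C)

r ≈ 0.0992 m

Convert the energy: K = 1.02 keV = 1.63×10^-16 J.
v = √(2K/m) = √(2·1.63×10^-16/1.88×10^-28) = 1.32×10^6 m/s.
r = mv/(qB) = (1.88×10^-28)(1.32×10^6) / [(1×1.60×10^-19)(0.0156)] = 0.0992 m.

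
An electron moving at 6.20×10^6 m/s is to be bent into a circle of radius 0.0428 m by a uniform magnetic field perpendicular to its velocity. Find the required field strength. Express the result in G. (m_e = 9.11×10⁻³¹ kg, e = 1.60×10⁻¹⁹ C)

B ≈ 8.25 G

qvB = mv²/r gives B = mv/(qr).
B = (9.11×10^-31)(6.20×10^6) / [(1×1.60×10^-19)(0.0428)] = 8.25×10^-4 T.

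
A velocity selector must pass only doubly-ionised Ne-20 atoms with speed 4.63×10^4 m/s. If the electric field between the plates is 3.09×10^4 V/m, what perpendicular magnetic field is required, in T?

B ≈ 0.667 T

qE = qvB ⇒ B = E/v = (3.09×10^4) / (4.63×10^4) = 0.667 T.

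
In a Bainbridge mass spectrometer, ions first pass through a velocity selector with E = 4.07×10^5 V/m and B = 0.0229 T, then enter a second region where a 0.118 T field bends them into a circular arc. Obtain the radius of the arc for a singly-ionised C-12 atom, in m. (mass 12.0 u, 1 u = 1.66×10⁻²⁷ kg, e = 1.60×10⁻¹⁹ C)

The selector passes v = E/B = 4.07×10^5/0.0229 = 1.78×10^7 m/s.
In the deflection region, r = mv/(qB₂) = (1.99×10^-26)(1.78×10^7) / [(1×1.60×10^-19)(0.118)] = 18.8 m.

r ≈ 18.8 m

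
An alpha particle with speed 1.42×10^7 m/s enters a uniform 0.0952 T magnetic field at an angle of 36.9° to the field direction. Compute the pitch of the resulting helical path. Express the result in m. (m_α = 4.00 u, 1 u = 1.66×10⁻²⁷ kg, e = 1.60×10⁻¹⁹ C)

The velocity component along B is v∥ = v cos36.9° = 1.14×10^7 m/s.
The cyclotron period T = 2πm/(qB) = 1.37×10^-6 s is set by m, q, B alone.
Pitch = v∥·T = (1.14×10^7)(1.37×10^-6) = 15.6 m.

pitch ≈ 15.6 m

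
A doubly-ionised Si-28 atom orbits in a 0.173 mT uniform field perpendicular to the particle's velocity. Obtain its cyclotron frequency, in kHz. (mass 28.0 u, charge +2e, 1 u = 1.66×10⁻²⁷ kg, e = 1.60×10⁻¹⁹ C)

f = qB/(2πm) = (2×1.60×10^-19)(1.73×10^-4) / [2π(4.65×10^-26)] = 190 Hz.

f ≈ 0.190 kHz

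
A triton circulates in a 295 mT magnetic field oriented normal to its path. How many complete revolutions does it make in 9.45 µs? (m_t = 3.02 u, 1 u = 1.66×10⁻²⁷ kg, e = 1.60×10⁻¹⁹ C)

N = 14

T = 2πm/(qB) = 2π(5.0132×10^-27) / [(1×1.60×10^-19)(0.295)] = 6.6735×10^-7 s.
N = t/T = 9.45×10^-6 / 6.6735×10^-7 ≈ 14.16, so 14 complete revolutions.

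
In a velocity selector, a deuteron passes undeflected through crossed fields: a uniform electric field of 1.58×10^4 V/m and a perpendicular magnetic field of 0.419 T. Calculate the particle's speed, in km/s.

v ≈ 37.7 km/s

For zero net force, qE = qvB, so v = E/B.
v = (1.58×10^4) / (0.419) = 3.77×10^4 m/s.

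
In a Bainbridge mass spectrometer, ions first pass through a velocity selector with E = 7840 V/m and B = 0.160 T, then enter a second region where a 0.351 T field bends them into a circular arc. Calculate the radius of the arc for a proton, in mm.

The selector passes v = E/B = 7840/0.160 = 4.90×10^4 m/s.
In the deflection region, r = mv/(qB₂) = (1.67×10^-27)(4.90×10^4) / [(1×1.60×10^-19)(0.351)] = 1.46×10^-3 m.

r ≈ 1.46 mm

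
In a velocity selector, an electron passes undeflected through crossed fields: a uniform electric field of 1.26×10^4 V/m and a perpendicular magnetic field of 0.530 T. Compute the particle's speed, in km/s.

For zero net force, qE = qvB, so v = E/B.
v = (1.26×10^4) / (0.530) = 2.38×10^4 m/s.

v ≈ 23.8 km/s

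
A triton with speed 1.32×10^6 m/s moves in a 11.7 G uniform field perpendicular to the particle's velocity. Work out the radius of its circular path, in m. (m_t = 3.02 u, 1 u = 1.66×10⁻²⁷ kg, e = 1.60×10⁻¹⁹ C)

r ≈ 35.3 m

The magnetic force provides the centripetal force: qvB = mv²/r, so r = mv/(qB).
r = (5.01×10^-27 kg)(1.32×10^6 m/s) / [(1×1.60×10^-19 C)(1.17×10^-3 T)] = 35.3 m.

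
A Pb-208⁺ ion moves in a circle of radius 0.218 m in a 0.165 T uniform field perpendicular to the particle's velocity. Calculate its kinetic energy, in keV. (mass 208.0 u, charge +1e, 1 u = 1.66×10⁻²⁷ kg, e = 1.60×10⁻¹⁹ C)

K ≈ 0.300 keV

v = qBr/m = (1×1.60×10^-19)(0.165)(0.218) / (3.45×10^-25) = 1.67×10^4 m/s.
K = ½mv² = 0.5·(3.45×10^-25)·(1.67×10^4)² = 4.80×10^-17 J = 0.300 keV.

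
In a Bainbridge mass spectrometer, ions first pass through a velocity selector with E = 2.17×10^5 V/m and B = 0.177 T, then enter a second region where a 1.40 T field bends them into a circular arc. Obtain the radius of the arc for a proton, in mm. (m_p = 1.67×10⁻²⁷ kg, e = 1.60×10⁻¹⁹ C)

r ≈ 9.14 mm

The selector passes v = E/B = 2.17×10^5/0.177 = 1.23×10^6 m/s.
In the deflection region, r = mv/(qB₂) = (1.67×10^-27)(1.23×10^6) / [(1×1.60×10^-19)(1.40)] = 9.14×10^-3 m.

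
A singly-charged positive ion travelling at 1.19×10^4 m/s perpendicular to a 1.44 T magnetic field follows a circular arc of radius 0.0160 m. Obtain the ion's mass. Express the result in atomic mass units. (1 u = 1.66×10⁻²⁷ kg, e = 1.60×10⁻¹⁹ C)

m ≈ 187 u

qvB = mv²/r ⇒ m = qBr/v.
m = (1×1.60×10^-19)(1.44)(0.0160) / (1.19×10^4) = 3.10×10^-25 kg = 187 u.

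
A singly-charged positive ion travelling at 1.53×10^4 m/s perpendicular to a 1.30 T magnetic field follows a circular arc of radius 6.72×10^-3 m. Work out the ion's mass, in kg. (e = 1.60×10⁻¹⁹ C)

qvB = mv²/r ⇒ m = qBr/v.
m = (1×1.60×10^-19)(1.30)(6.72×10^-3) / (1.53×10^4) = 9.14×10^-26 kg.

m ≈ 9.14×10^-26 kg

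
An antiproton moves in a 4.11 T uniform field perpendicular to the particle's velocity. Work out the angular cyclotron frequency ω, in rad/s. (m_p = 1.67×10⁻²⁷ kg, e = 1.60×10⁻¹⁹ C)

ω = qB/m = (1×1.60×10^-19)(4.11) / (1.67×10^-27) = 3.94×10^8 rad/s.

ω ≈ 3.94×10^8 rad/s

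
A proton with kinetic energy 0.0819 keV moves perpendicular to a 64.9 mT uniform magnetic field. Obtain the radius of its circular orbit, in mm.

Convert the energy: K = 0.0819 keV = 1.31×10^-17 J.
v = √(2K/m) = √(2·1.31×10^-17/1.67×10^-27) = 1.25×10^5 m/s.
r = mv/(qB) = (1.67×10^-27)(1.25×10^5) / [(1×1.60×10^-19)(0.0649)] = 0.0201 m.

r ≈ 20.1 mm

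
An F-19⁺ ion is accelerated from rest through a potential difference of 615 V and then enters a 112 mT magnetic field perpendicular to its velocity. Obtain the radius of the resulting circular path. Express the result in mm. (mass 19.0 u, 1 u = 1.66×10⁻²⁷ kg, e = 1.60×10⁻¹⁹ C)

r ≈ 139 mm

The kinetic energy gained is K = qV = (1×1.60×10^-19)(615) = 9.84×10^-17 J.
v = √(2K/m) = 7.90×10^4 m/s.
r = mv/(qB) = (3.15×10^-26)(7.90×10^4) / [(1×1.60×10^-19)(0.112)] = 0.139 m.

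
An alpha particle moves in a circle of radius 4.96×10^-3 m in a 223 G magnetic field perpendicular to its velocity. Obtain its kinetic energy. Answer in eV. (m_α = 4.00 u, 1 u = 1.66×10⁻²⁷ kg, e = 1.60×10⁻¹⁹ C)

v = qBr/m = (2×1.60×10^-19)(0.0223)(4.96×10^-3) / (6.64×10^-27) = 5330 m/s.
K = ½mv² = 0.5·(6.64×10^-27)·(5330)² = 9.43×10^-20 J = 0.590 eV.

K ≈ 0.590 eV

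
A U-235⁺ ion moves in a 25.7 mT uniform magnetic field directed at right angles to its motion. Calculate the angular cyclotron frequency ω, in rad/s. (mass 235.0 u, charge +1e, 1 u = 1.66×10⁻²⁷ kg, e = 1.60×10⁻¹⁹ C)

ω = qB/m = (1×1.60×10^-19)(0.0257) / (3.90×10^-25) = 1.05×10^4 rad/s.

ω ≈ 1.05×10^4 rad/s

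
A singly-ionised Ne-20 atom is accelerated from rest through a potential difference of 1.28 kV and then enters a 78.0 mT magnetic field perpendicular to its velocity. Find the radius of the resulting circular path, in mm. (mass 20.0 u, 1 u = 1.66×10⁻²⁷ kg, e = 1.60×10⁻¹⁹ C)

The kinetic energy gained is K = qV = (1×1.60×10^-19)(1280) = 2.05×10^-16 J.
v = √(2K/m) = 1.11×10^5 m/s.
r = mv/(qB) = (3.32×10^-26)(1.11×10^5) / [(1×1.60×10^-19)(0.0780)] = 0.295 m.

r ≈ 295 mm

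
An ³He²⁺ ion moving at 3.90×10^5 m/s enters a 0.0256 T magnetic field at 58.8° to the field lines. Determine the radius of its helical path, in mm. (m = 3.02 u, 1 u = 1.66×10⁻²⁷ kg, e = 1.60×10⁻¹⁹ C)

Only the perpendicular component v⊥ = v sin58.8° = 3.34×10^5 m/s is bent by the field.
r = m v⊥ /(qB) = (5.01×10^-27)(3.34×10^5) / [(2×1.60×10^-19)(0.0256)] = 0.204 m.

r ≈ 204 mm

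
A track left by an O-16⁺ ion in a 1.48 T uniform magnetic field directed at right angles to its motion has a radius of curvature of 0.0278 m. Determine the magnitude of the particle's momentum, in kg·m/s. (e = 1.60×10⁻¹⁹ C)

p ≈ 6.58×10^-21 kg·m/s

Since qvB = mv²/r, the momentum p = mv = qBr.
p = (1×1.60×10^-19)(1.48)(0.0278) = 6.58×10^-21 kg·m/s.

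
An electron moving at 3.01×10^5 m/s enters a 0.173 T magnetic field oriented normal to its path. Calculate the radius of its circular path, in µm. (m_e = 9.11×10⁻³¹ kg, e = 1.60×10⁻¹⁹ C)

The magnetic force provides the centripetal force: qvB = mv²/r, so r = mv/(qB).
r = (9.11×10^-31 kg)(3.01×10^5 m/s) / [(1×1.60×10^-19 C)(0.173 T)] = 9.91×10^-6 m.

r ≈ 9.91 µm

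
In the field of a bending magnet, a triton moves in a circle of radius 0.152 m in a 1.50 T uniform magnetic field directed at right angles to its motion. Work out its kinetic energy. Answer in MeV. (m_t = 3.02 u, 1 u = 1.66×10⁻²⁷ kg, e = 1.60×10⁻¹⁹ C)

K ≈ 0.830 MeV

v = qBr/m = (1×1.60×10^-19)(1.50)(0.152) / (5.01×10^-27) = 7.28×10^6 m/s.
K = ½mv² = 0.5·(5.01×10^-27)·(7.28×10^6)² = 1.33×10^-13 J = 0.830 MeV.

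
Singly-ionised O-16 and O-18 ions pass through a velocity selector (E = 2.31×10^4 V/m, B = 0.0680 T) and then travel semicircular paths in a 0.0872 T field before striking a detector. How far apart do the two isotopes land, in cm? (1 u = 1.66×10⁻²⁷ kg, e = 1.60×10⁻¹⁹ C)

Both emerge at v = E/B₁ = 3.40×10^5 m/s.
r = mv/(qB₂), so r₁ = 0.6467 m and r₂ = 0.7275 m, giving Δr = 0.0808 m.
After a semicircle each ion lands a diameter 2r from the entry slit, so the separation is 2Δr = 0.162 m.

Δd ≈ 16.2 cm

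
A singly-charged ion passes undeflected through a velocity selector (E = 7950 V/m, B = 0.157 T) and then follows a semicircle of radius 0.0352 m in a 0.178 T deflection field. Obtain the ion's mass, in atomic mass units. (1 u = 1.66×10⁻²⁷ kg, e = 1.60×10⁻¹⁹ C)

m ≈ 11.9 u

v = E/B₁ = 5.06×10^4 m/s.
From r = mv/(qB₂), m = qB₂r/v = (1×1.60×10^-19)(0.178)(0.0352) / (5.06×10^4) = 1.98×10^-26 kg.
In atomic mass units: m = 1.98×10^-26 / 1.66×10^-27 = 11.9 u.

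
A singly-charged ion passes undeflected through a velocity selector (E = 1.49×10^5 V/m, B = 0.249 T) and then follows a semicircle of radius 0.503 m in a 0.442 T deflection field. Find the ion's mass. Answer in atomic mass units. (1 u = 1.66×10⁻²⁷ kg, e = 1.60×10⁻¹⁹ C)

m ≈ 35.8 u

v = E/B₁ = 5.98×10^5 m/s.
From r = mv/(qB₂), m = qB₂r/v = (1×1.60×10^-19)(0.442)(0.503) / (5.98×10^5) = 5.94×10^-26 kg.
In atomic mass units: m = 5.94×10^-26 / 1.66×10^-27 = 35.8 u.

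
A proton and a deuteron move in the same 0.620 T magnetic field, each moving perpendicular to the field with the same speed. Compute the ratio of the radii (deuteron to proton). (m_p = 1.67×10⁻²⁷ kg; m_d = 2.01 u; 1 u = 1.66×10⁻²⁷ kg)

ratio ≈ 2.00

r = mv/(qB) ⇒ at equal v, r ∝ m/q.
r_{deuteron}/r_{proton} = 2.00.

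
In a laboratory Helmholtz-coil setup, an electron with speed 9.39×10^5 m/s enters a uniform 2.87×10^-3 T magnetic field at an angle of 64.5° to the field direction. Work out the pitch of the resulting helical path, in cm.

The velocity component along B is v∥ = v cos64.5° = 4.04×10^5 m/s.
The cyclotron period T = 2πm/(qB) = 1.25×10^-8 s is set by m, q, B alone.
Pitch = v∥·T = (4.04×10^5)(1.25×10^-8) = 5.04×10^-3 m.

pitch ≈ 0.504 cm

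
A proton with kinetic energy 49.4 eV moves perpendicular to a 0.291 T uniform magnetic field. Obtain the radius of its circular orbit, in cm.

r ≈ 0.349 cm

Convert the energy: K = 49.4 eV = 7.90×10^-18 J.
v = √(2K/m) = √(2·7.90×10^-18/1.67×10^-27) = 9.73×10^4 m/s.
r = mv/(qB) = (1.67×10^-27)(9.73×10^4) / [(1×1.60×10^-19)(0.291)] = 3.49×10^-3 m.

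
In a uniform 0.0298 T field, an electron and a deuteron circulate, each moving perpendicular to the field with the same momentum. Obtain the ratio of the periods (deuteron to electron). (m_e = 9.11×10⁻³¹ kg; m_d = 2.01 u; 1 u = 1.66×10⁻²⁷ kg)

T = 2πm/(qB) is independent of speed, so T₂/T₁ = (m₂/q₂)/(m₁/q₁).
T_{deuteron}/T_{electron} = (3.34×10^-27/1e) / (9.11×10^-31/1e) = 3660.

ratio ≈ 3660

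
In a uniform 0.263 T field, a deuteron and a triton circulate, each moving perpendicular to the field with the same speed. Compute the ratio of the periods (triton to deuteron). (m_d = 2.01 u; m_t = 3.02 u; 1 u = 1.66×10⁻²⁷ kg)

T = 2πm/(qB) is independent of speed, so T₂/T₁ = (m₂/q₂)/(m₁/q₁).
T_{triton}/T_{deuteron} = (5.01×10^-27/1e) / (3.34×10^-27/1e) = 1.50.

ratio ≈ 1.50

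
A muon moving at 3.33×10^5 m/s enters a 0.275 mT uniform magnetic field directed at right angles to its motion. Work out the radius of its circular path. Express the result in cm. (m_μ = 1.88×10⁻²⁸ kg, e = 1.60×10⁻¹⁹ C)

r ≈ 142 cm

The magnetic force provides the centripetal force: qvB = mv²/r, so r = mv/(qB).
r = (1.88×10^-28 kg)(3.33×10^5 m/s) / [(1×1.60×10^-19 C)(2.75×10^-4 T)] = 1.42 m.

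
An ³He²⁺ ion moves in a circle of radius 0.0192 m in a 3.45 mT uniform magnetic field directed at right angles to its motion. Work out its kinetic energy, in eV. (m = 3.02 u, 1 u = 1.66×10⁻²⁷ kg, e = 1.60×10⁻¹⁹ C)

v = qBr/m = (2×1.60×10^-19)(3.45×10^-3)(0.0192) / (5.01×10^-27) = 4230 m/s.
K = ½mv² = 0.5·(5.01×10^-27)·(4230)² = 4.48×10^-20 J = 0.280 eV.

K ≈ 0.280 eV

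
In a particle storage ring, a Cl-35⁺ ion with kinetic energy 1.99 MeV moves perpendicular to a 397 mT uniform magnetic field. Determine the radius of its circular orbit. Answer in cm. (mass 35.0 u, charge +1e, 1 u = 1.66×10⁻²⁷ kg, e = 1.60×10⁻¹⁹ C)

r ≈ 303 cm

Convert the energy: K = 1.99 MeV = 3.18×10^-13 J.
v = √(2K/m) = √(2·3.18×10^-13/5.81×10^-26) = 3.31×10^6 m/s.
r = mv/(qB) = (5.81×10^-26)(3.31×10^6) / [(1×1.60×10^-19)(0.397)] = 3.03 m.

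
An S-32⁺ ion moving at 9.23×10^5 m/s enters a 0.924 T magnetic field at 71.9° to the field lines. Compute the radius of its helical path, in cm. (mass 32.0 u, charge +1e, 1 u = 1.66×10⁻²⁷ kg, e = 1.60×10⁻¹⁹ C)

r ≈ 31.5 cm

Only the perpendicular component v⊥ = v sin71.9° = 8.77×10^5 m/s is bent by the field.
r = m v⊥ /(qB) = (5.31×10^-26)(8.77×10^5) / [(1×1.60×10^-19)(0.924)] = 0.315 m.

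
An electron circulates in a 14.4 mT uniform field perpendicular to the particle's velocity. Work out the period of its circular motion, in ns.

The cyclotron period is independent of speed: T = 2πm/(qB).
T = 2π(9.11×10^-31) / [(1×1.60×10^-19)(0.0144)] = 2.48×10^-9 s.

T ≈ 2.48 ns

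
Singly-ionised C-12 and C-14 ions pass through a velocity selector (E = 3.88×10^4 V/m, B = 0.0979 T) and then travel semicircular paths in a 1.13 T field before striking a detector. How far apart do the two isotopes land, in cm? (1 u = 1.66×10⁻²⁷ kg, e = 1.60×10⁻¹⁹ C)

Both emerge at v = E/B₁ = 3.96×10^5 m/s.
r = mv/(qB₂), so r₁ = 0.04367 m and r₂ = 0.05094 m, giving Δr = 7.28×10^-3 m.
After a semicircle each ion lands a diameter 2r from the entry slit, so the separation is 2Δr = 0.0146 m.

Δd ≈ 1.46 cm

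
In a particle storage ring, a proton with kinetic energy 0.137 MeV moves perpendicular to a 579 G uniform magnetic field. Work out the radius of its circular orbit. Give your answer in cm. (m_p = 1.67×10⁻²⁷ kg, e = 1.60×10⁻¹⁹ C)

r ≈ 92.4 cm

Convert the energy: K = 0.137 MeV = 2.19×10^-14 J.
v = √(2K/m) = √(2·2.19×10^-14/1.67×10^-27) = 5.12×10^6 m/s.
r = mv/(qB) = (1.67×10^-27)(5.12×10^6) / [(1×1.60×10^-19)(0.0579)] = 0.924 m.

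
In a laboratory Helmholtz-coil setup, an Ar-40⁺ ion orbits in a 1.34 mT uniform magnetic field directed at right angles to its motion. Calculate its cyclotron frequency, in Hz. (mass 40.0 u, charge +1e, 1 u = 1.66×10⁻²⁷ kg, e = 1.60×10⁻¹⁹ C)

f ≈ 514 Hz

f = qB/(2πm) = (1×1.60×10^-19)(1.34×10^-3) / [2π(6.64×10^-26)] = 514 Hz.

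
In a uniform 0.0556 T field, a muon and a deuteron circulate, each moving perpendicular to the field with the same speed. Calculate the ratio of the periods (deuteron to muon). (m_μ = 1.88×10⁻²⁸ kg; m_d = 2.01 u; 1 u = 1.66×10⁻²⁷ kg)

T = 2πm/(qB) is independent of speed, so T₂/T₁ = (m₂/q₂)/(m₁/q₁).
T_{deuteron}/T_{muon} = (3.34×10^-27/1e) / (1.88×10^-28/1e) = 17.7.

ratio ≈ 17.7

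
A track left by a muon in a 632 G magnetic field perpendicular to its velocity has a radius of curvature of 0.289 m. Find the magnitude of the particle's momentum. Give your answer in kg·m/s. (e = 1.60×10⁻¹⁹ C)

Since qvB = mv²/r, the momentum p = mv = qBr.
p = (1×1.60×10^-19)(0.0632)(0.289) = 2.92×10^-21 kg·m/s.

p ≈ 2.92×10^-21 kg·m/s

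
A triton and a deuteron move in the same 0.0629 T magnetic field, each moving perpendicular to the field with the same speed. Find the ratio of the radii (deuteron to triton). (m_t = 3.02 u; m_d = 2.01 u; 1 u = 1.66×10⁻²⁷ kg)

r = mv/(qB) ⇒ at equal v, r ∝ m/q.
r_{deuteron}/r_{triton} = 0.666.

ratio ≈ 0.666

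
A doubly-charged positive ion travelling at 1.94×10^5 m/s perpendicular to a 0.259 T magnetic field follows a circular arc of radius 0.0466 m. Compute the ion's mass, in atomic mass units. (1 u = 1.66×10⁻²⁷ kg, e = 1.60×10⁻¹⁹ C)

m ≈ 12.0 u

qvB = mv²/r ⇒ m = qBr/v.
m = (2×1.60×10^-19)(0.259)(0.0466) / (1.94×10^5) = 1.99×10^-26 kg = 12.0 u.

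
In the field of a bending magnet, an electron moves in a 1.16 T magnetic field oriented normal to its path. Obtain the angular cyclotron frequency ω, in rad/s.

ω = qB/m = (1×1.60×10^-19)(1.16) / (9.11×10^-31) = 2.04×10^11 rad/s.

ω ≈ 2.04×10^11 rad/s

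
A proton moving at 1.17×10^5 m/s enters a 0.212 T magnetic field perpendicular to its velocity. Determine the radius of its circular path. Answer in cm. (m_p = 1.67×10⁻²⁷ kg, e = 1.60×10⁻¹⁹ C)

The magnetic force provides the centripetal force: qvB = mv²/r, so r = mv/(qB).
r = (1.67×10^-27 kg)(1.17×10^5 m/s) / [(1×1.60×10^-19 C)(0.212 T)] = 5.76×10^-3 m.

r ≈ 0.576 cm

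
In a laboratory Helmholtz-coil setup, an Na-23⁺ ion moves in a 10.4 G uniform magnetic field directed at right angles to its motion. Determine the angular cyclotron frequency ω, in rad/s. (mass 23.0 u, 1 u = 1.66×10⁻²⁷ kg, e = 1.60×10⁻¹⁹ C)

ω = qB/m = (1×1.60×10^-19)(1.04×10^-3) / (3.82×10^-26) = 4360 rad/s.

ω ≈ 4360 rad/s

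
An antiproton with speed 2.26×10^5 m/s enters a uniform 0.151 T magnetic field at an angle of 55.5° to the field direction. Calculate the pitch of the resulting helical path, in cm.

pitch ≈ 5.56 cm

The velocity component along B is v∥ = v cos55.5° = 1.28×10^5 m/s.
The cyclotron period T = 2πm/(qB) = 4.34×10^-7 s is set by m, q, B alone.
Pitch = v∥·T = (1.28×10^5)(4.34×10^-7) = 0.0556 m.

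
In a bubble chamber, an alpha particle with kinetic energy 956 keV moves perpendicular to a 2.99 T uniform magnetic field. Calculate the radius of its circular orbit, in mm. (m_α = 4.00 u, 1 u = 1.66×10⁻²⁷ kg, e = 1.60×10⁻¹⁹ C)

r ≈ 47.1 mm

Convert the energy: K = 956 keV = 1.53×10^-13 J.
v = √(2K/m) = √(2·1.53×10^-13/6.64×10^-27) = 6.79×10^6 m/s.
r = mv/(qB) = (6.64×10^-27)(6.79×10^6) / [(2×1.60×10^-19)(2.99)] = 0.0471 m.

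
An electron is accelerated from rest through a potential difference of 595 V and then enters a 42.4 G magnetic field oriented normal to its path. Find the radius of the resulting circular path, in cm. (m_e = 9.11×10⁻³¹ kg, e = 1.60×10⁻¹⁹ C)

r ≈ 1.94 cm

The kinetic energy gained is K = qV = (1×1.60×10^-19)(595) = 9.52×10^-17 J.
v = √(2K/m) = 1.45×10^7 m/s.
r = mv/(qB) = (9.11×10^-31)(1.45×10^7) / [(1×1.60×10^-19)(4.24×10^-3)] = 0.0194 m.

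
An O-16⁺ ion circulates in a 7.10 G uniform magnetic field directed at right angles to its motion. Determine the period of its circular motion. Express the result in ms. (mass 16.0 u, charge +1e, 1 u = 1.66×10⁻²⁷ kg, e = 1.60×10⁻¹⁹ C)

The cyclotron period is independent of speed: T = 2πm/(qB).
T = 2π(2.66×10^-26) / [(1×1.60×10^-19)(7.10×10^-4)] = 1.47×10^-3 s.

T ≈ 1.47 ms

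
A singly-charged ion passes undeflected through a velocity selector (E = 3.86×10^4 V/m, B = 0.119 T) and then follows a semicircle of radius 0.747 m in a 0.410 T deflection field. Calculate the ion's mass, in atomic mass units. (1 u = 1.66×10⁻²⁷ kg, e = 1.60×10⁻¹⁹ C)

m ≈ 91.0 u

v = E/B₁ = 3.24×10^5 m/s.
From r = mv/(qB₂), m = qB₂r/v = (1×1.60×10^-19)(0.410)(0.747) / (3.24×10^5) = 1.51×10^-25 kg.
In atomic mass units: m = 1.51×10^-25 / 1.66×10^-27 = 91.0 u.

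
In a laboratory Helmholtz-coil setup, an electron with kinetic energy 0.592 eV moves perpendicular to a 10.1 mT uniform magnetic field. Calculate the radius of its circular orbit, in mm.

r ≈ 0.257 mm

Convert the energy: K = 0.592 eV = 9.47×10^-20 J.
v = √(2K/m) = √(2·9.47×10^-20/9.11×10^-31) = 4.56×10^5 m/s.
r = mv/(qB) = (9.11×10^-31)(4.56×10^5) / [(1×1.60×10^-19)(0.0101)] = 2.57×10^-4 m.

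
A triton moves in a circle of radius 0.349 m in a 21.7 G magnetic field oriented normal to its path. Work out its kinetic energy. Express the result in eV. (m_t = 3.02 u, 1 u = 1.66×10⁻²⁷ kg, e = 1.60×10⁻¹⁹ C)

K ≈ 9.15 eV

v = qBr/m = (1×1.60×10^-19)(2.17×10^-3)(0.349) / (5.01×10^-27) = 2.42×10^4 m/s.
K = ½mv² = 0.5·(5.01×10^-27)·(2.42×10^4)² = 1.46×10^-18 J = 9.15 eV.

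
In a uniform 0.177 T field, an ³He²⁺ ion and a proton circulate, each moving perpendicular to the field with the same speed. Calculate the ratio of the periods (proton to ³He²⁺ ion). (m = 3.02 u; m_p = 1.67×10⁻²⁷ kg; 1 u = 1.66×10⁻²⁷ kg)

ratio ≈ 0.666

T = 2πm/(qB) is independent of speed, so T₂/T₁ = (m₂/q₂)/(m₁/q₁).
T_{proton}/T_{³He²⁺ ion} = (1.67×10^-27/1e) / (5.01×10^-27/2e) = 0.666.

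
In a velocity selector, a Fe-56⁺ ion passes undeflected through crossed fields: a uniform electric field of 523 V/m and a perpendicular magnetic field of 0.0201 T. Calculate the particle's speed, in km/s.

v ≈ 26.0 km/s

For zero net force, qE = qvB, so v = E/B.
v = (523) / (0.0201) = 2.60×10^4 m/s.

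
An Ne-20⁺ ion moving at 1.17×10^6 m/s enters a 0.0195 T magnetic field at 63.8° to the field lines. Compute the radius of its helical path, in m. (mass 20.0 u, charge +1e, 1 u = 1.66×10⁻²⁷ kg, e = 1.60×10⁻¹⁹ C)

r ≈ 11.2 m

Only the perpendicular component v⊥ = v sin63.8° = 1.05×10^6 m/s is bent by the field.
r = m v⊥ /(qB) = (3.32×10^-26)(1.05×10^6) / [(1×1.60×10^-19)(0.0195)] = 11.2 m.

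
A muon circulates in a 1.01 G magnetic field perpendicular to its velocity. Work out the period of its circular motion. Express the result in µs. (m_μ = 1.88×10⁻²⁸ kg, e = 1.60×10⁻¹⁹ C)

T ≈ 73.1 µs

The cyclotron period is independent of speed: T = 2πm/(qB).
T = 2π(1.88×10^-28) / [(1×1.60×10^-19)(1.01×10^-4)] = 7.31×10^-5 s.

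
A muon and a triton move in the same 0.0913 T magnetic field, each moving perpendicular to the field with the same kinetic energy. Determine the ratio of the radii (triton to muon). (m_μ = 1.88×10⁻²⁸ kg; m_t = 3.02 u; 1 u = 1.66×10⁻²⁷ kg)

r = √(2mK)/(qB) ⇒ at equal K, r ∝ √m/q.
r_{triton}/r_{muon} = 5.16.

ratio ≈ 5.16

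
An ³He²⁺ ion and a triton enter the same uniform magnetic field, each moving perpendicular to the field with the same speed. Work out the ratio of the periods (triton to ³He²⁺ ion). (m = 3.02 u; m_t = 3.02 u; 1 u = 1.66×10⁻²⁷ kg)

ratio ≈ 2.00

T = 2πm/(qB) is independent of speed, so T₂/T₁ = (m₂/q₂)/(m₁/q₁).
T_{triton}/T_{³He²⁺ ion} = (5.01×10^-27/1e) / (5.01×10^-27/2e) = 2.00.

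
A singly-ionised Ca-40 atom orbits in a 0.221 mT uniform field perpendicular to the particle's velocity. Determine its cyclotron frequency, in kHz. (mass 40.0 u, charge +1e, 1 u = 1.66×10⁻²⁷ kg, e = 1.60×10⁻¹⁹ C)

f ≈ 0.0848 kHz

f = qB/(2πm) = (1×1.60×10^-19)(2.21×10^-4) / [2π(6.64×10^-26)] = 84.8 Hz.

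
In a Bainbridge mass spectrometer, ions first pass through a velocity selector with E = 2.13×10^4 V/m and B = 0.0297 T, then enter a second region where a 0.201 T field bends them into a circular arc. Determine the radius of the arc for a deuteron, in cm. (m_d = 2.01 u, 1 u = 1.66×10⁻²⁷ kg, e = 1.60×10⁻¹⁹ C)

r ≈ 7.44 cm

The selector passes v = E/B = 2.13×10^4/0.0297 = 7.17×10^5 m/s.
In the deflection region, r = mv/(qB₂) = (3.34×10^-27)(7.17×10^5) / [(1×1.60×10^-19)(0.201)] = 0.0744 m.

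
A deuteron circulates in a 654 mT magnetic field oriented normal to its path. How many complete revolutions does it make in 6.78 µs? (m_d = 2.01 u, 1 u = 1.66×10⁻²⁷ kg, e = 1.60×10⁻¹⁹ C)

T = 2πm/(qB) = 2π(3.3366×10^-27) / [(1×1.60×10^-19)(0.654)] = 2.0035×10^-7 s.
N = t/T = 6.78×10^-6 / 2.0035×10^-7 ≈ 33.84, so 33 complete revolutions.

N = 33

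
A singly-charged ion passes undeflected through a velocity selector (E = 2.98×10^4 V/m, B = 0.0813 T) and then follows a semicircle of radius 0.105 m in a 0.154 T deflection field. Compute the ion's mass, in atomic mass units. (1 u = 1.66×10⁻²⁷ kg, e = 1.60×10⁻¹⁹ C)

m ≈ 4.25 u

v = E/B₁ = 3.67×10^5 m/s.
From r = mv/(qB₂), m = qB₂r/v = (1×1.60×10^-19)(0.154)(0.105) / (3.67×10^5) = 7.06×10^-27 kg.
In atomic mass units: m = 7.06×10^-27 / 1.66×10^-27 = 4.25 u.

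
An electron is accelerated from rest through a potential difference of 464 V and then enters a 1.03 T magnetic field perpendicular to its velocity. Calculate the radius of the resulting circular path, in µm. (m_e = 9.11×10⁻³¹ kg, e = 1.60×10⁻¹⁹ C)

r ≈ 70.6 µm

The kinetic energy gained is K = qV = (1×1.60×10^-19)(464) = 7.42×10^-17 J.
v = √(2K/m) = 1.28×10^7 m/s.
r = mv/(qB) = (9.11×10^-31)(1.28×10^7) / [(1×1.60×10^-19)(1.03)] = 7.06×10^-5 m.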